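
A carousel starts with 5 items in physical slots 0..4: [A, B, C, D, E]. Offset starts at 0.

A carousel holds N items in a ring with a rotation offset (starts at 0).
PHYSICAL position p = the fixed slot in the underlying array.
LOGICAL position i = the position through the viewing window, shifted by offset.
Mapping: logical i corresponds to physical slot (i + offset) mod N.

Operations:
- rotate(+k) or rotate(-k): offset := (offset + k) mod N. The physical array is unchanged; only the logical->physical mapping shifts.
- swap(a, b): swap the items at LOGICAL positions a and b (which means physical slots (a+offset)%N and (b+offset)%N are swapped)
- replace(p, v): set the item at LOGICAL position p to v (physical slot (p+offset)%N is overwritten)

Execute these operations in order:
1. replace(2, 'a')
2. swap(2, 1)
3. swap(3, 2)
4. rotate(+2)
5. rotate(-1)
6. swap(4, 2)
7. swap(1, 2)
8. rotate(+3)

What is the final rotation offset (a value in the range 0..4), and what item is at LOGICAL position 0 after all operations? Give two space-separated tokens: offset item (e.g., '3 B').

Answer: 4 E

Derivation:
After op 1 (replace(2, 'a')): offset=0, physical=[A,B,a,D,E], logical=[A,B,a,D,E]
After op 2 (swap(2, 1)): offset=0, physical=[A,a,B,D,E], logical=[A,a,B,D,E]
After op 3 (swap(3, 2)): offset=0, physical=[A,a,D,B,E], logical=[A,a,D,B,E]
After op 4 (rotate(+2)): offset=2, physical=[A,a,D,B,E], logical=[D,B,E,A,a]
After op 5 (rotate(-1)): offset=1, physical=[A,a,D,B,E], logical=[a,D,B,E,A]
After op 6 (swap(4, 2)): offset=1, physical=[B,a,D,A,E], logical=[a,D,A,E,B]
After op 7 (swap(1, 2)): offset=1, physical=[B,a,A,D,E], logical=[a,A,D,E,B]
After op 8 (rotate(+3)): offset=4, physical=[B,a,A,D,E], logical=[E,B,a,A,D]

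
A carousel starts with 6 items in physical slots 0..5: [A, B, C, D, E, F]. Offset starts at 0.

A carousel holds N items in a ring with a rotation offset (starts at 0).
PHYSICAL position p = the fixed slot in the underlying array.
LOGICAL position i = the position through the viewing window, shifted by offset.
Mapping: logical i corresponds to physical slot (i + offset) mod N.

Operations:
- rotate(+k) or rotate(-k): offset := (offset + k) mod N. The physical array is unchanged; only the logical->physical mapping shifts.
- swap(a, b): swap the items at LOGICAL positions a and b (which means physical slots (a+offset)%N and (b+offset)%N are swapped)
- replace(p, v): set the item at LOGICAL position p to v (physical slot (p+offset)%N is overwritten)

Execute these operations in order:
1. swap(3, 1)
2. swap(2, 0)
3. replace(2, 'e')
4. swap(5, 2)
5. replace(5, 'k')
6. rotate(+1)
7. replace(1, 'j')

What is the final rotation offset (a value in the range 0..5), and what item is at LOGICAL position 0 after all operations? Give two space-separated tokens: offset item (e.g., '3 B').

Answer: 1 D

Derivation:
After op 1 (swap(3, 1)): offset=0, physical=[A,D,C,B,E,F], logical=[A,D,C,B,E,F]
After op 2 (swap(2, 0)): offset=0, physical=[C,D,A,B,E,F], logical=[C,D,A,B,E,F]
After op 3 (replace(2, 'e')): offset=0, physical=[C,D,e,B,E,F], logical=[C,D,e,B,E,F]
After op 4 (swap(5, 2)): offset=0, physical=[C,D,F,B,E,e], logical=[C,D,F,B,E,e]
After op 5 (replace(5, 'k')): offset=0, physical=[C,D,F,B,E,k], logical=[C,D,F,B,E,k]
After op 6 (rotate(+1)): offset=1, physical=[C,D,F,B,E,k], logical=[D,F,B,E,k,C]
After op 7 (replace(1, 'j')): offset=1, physical=[C,D,j,B,E,k], logical=[D,j,B,E,k,C]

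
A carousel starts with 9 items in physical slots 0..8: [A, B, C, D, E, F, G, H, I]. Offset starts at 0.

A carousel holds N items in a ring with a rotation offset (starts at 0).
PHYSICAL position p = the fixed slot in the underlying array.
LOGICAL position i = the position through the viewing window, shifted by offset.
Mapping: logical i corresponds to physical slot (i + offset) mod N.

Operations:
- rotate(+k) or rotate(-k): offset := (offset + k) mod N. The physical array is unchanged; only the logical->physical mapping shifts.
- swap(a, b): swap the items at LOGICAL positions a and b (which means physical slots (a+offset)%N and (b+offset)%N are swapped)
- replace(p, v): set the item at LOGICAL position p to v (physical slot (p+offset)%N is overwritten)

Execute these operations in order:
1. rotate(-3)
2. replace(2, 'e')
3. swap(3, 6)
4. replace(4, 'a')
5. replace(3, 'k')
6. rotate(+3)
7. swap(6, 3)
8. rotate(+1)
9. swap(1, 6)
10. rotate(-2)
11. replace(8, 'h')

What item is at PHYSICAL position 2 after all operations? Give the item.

Answer: H

Derivation:
After op 1 (rotate(-3)): offset=6, physical=[A,B,C,D,E,F,G,H,I], logical=[G,H,I,A,B,C,D,E,F]
After op 2 (replace(2, 'e')): offset=6, physical=[A,B,C,D,E,F,G,H,e], logical=[G,H,e,A,B,C,D,E,F]
After op 3 (swap(3, 6)): offset=6, physical=[D,B,C,A,E,F,G,H,e], logical=[G,H,e,D,B,C,A,E,F]
After op 4 (replace(4, 'a')): offset=6, physical=[D,a,C,A,E,F,G,H,e], logical=[G,H,e,D,a,C,A,E,F]
After op 5 (replace(3, 'k')): offset=6, physical=[k,a,C,A,E,F,G,H,e], logical=[G,H,e,k,a,C,A,E,F]
After op 6 (rotate(+3)): offset=0, physical=[k,a,C,A,E,F,G,H,e], logical=[k,a,C,A,E,F,G,H,e]
After op 7 (swap(6, 3)): offset=0, physical=[k,a,C,G,E,F,A,H,e], logical=[k,a,C,G,E,F,A,H,e]
After op 8 (rotate(+1)): offset=1, physical=[k,a,C,G,E,F,A,H,e], logical=[a,C,G,E,F,A,H,e,k]
After op 9 (swap(1, 6)): offset=1, physical=[k,a,H,G,E,F,A,C,e], logical=[a,H,G,E,F,A,C,e,k]
After op 10 (rotate(-2)): offset=8, physical=[k,a,H,G,E,F,A,C,e], logical=[e,k,a,H,G,E,F,A,C]
After op 11 (replace(8, 'h')): offset=8, physical=[k,a,H,G,E,F,A,h,e], logical=[e,k,a,H,G,E,F,A,h]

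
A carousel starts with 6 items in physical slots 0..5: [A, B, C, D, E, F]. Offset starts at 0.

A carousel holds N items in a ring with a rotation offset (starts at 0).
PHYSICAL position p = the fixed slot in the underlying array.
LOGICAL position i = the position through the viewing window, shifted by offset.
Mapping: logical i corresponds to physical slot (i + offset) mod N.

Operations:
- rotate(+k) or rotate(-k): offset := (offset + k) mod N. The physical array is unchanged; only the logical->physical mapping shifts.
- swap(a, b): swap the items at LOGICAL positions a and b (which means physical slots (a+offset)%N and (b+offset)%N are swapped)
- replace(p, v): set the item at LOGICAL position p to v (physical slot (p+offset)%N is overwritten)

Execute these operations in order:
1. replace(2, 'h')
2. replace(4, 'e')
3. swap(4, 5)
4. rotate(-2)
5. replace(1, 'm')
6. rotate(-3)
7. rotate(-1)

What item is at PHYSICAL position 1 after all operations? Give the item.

After op 1 (replace(2, 'h')): offset=0, physical=[A,B,h,D,E,F], logical=[A,B,h,D,E,F]
After op 2 (replace(4, 'e')): offset=0, physical=[A,B,h,D,e,F], logical=[A,B,h,D,e,F]
After op 3 (swap(4, 5)): offset=0, physical=[A,B,h,D,F,e], logical=[A,B,h,D,F,e]
After op 4 (rotate(-2)): offset=4, physical=[A,B,h,D,F,e], logical=[F,e,A,B,h,D]
After op 5 (replace(1, 'm')): offset=4, physical=[A,B,h,D,F,m], logical=[F,m,A,B,h,D]
After op 6 (rotate(-3)): offset=1, physical=[A,B,h,D,F,m], logical=[B,h,D,F,m,A]
After op 7 (rotate(-1)): offset=0, physical=[A,B,h,D,F,m], logical=[A,B,h,D,F,m]

Answer: B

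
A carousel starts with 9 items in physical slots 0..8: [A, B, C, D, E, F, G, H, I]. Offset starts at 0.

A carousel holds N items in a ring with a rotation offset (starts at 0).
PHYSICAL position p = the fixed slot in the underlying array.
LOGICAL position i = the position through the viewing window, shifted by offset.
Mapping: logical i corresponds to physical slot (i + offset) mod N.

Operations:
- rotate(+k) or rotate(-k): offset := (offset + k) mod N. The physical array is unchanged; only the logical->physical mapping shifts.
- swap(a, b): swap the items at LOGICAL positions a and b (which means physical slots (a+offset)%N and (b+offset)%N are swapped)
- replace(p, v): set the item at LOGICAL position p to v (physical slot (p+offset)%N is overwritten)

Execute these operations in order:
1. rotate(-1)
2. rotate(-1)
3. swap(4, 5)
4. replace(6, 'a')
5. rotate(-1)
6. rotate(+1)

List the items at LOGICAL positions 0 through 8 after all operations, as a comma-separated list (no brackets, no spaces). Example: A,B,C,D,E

Answer: H,I,A,B,D,C,a,F,G

Derivation:
After op 1 (rotate(-1)): offset=8, physical=[A,B,C,D,E,F,G,H,I], logical=[I,A,B,C,D,E,F,G,H]
After op 2 (rotate(-1)): offset=7, physical=[A,B,C,D,E,F,G,H,I], logical=[H,I,A,B,C,D,E,F,G]
After op 3 (swap(4, 5)): offset=7, physical=[A,B,D,C,E,F,G,H,I], logical=[H,I,A,B,D,C,E,F,G]
After op 4 (replace(6, 'a')): offset=7, physical=[A,B,D,C,a,F,G,H,I], logical=[H,I,A,B,D,C,a,F,G]
After op 5 (rotate(-1)): offset=6, physical=[A,B,D,C,a,F,G,H,I], logical=[G,H,I,A,B,D,C,a,F]
After op 6 (rotate(+1)): offset=7, physical=[A,B,D,C,a,F,G,H,I], logical=[H,I,A,B,D,C,a,F,G]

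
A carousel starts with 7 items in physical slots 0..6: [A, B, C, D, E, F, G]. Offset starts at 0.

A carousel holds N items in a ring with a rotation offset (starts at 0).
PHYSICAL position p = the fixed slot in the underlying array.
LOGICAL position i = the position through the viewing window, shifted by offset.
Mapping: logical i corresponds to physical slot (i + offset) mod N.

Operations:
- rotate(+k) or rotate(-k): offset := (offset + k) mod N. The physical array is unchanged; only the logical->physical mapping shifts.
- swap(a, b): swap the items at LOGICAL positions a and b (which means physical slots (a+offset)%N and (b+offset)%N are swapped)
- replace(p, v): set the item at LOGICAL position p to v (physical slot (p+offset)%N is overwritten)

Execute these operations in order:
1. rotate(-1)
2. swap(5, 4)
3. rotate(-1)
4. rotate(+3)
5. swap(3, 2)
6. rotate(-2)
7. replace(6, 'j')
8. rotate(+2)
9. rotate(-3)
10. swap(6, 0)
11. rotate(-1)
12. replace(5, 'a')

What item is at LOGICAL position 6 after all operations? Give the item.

Answer: D

Derivation:
After op 1 (rotate(-1)): offset=6, physical=[A,B,C,D,E,F,G], logical=[G,A,B,C,D,E,F]
After op 2 (swap(5, 4)): offset=6, physical=[A,B,C,E,D,F,G], logical=[G,A,B,C,E,D,F]
After op 3 (rotate(-1)): offset=5, physical=[A,B,C,E,D,F,G], logical=[F,G,A,B,C,E,D]
After op 4 (rotate(+3)): offset=1, physical=[A,B,C,E,D,F,G], logical=[B,C,E,D,F,G,A]
After op 5 (swap(3, 2)): offset=1, physical=[A,B,C,D,E,F,G], logical=[B,C,D,E,F,G,A]
After op 6 (rotate(-2)): offset=6, physical=[A,B,C,D,E,F,G], logical=[G,A,B,C,D,E,F]
After op 7 (replace(6, 'j')): offset=6, physical=[A,B,C,D,E,j,G], logical=[G,A,B,C,D,E,j]
After op 8 (rotate(+2)): offset=1, physical=[A,B,C,D,E,j,G], logical=[B,C,D,E,j,G,A]
After op 9 (rotate(-3)): offset=5, physical=[A,B,C,D,E,j,G], logical=[j,G,A,B,C,D,E]
After op 10 (swap(6, 0)): offset=5, physical=[A,B,C,D,j,E,G], logical=[E,G,A,B,C,D,j]
After op 11 (rotate(-1)): offset=4, physical=[A,B,C,D,j,E,G], logical=[j,E,G,A,B,C,D]
After op 12 (replace(5, 'a')): offset=4, physical=[A,B,a,D,j,E,G], logical=[j,E,G,A,B,a,D]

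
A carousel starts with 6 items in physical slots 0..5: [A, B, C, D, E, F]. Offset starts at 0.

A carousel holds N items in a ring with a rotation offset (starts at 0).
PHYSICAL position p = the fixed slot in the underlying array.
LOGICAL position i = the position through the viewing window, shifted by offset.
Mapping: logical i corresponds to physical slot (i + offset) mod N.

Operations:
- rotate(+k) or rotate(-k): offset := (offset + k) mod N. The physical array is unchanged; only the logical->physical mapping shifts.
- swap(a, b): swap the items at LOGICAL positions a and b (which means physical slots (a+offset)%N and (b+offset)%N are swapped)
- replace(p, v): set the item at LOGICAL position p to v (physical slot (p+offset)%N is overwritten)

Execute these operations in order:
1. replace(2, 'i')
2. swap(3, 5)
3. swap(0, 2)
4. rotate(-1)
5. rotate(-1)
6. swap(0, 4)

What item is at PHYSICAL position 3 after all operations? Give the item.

After op 1 (replace(2, 'i')): offset=0, physical=[A,B,i,D,E,F], logical=[A,B,i,D,E,F]
After op 2 (swap(3, 5)): offset=0, physical=[A,B,i,F,E,D], logical=[A,B,i,F,E,D]
After op 3 (swap(0, 2)): offset=0, physical=[i,B,A,F,E,D], logical=[i,B,A,F,E,D]
After op 4 (rotate(-1)): offset=5, physical=[i,B,A,F,E,D], logical=[D,i,B,A,F,E]
After op 5 (rotate(-1)): offset=4, physical=[i,B,A,F,E,D], logical=[E,D,i,B,A,F]
After op 6 (swap(0, 4)): offset=4, physical=[i,B,E,F,A,D], logical=[A,D,i,B,E,F]

Answer: F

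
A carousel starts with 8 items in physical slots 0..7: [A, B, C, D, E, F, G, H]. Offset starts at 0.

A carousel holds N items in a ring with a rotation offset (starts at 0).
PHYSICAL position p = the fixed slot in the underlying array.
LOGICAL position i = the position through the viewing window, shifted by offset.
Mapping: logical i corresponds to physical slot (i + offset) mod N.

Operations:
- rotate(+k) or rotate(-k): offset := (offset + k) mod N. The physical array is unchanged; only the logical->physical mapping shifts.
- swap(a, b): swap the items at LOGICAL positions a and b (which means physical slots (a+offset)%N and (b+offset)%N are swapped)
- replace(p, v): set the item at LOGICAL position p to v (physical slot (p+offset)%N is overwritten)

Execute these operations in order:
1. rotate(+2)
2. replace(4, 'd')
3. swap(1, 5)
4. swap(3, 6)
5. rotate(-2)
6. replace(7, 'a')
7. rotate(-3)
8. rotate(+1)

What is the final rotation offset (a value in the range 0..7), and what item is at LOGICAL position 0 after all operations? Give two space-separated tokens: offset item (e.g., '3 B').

After op 1 (rotate(+2)): offset=2, physical=[A,B,C,D,E,F,G,H], logical=[C,D,E,F,G,H,A,B]
After op 2 (replace(4, 'd')): offset=2, physical=[A,B,C,D,E,F,d,H], logical=[C,D,E,F,d,H,A,B]
After op 3 (swap(1, 5)): offset=2, physical=[A,B,C,H,E,F,d,D], logical=[C,H,E,F,d,D,A,B]
After op 4 (swap(3, 6)): offset=2, physical=[F,B,C,H,E,A,d,D], logical=[C,H,E,A,d,D,F,B]
After op 5 (rotate(-2)): offset=0, physical=[F,B,C,H,E,A,d,D], logical=[F,B,C,H,E,A,d,D]
After op 6 (replace(7, 'a')): offset=0, physical=[F,B,C,H,E,A,d,a], logical=[F,B,C,H,E,A,d,a]
After op 7 (rotate(-3)): offset=5, physical=[F,B,C,H,E,A,d,a], logical=[A,d,a,F,B,C,H,E]
After op 8 (rotate(+1)): offset=6, physical=[F,B,C,H,E,A,d,a], logical=[d,a,F,B,C,H,E,A]

Answer: 6 d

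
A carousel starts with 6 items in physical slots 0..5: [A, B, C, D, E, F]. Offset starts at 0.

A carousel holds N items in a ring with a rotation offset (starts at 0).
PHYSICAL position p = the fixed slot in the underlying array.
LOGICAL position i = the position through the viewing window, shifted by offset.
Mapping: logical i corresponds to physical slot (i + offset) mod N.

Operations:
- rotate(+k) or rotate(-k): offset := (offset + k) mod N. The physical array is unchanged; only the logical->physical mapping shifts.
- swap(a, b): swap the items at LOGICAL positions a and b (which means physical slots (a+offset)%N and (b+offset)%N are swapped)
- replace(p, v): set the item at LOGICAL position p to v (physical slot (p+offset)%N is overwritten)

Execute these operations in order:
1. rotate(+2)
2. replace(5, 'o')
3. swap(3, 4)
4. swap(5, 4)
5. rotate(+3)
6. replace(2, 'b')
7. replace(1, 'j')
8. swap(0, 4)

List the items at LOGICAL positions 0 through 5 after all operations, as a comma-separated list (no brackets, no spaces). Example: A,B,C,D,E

After op 1 (rotate(+2)): offset=2, physical=[A,B,C,D,E,F], logical=[C,D,E,F,A,B]
After op 2 (replace(5, 'o')): offset=2, physical=[A,o,C,D,E,F], logical=[C,D,E,F,A,o]
After op 3 (swap(3, 4)): offset=2, physical=[F,o,C,D,E,A], logical=[C,D,E,A,F,o]
After op 4 (swap(5, 4)): offset=2, physical=[o,F,C,D,E,A], logical=[C,D,E,A,o,F]
After op 5 (rotate(+3)): offset=5, physical=[o,F,C,D,E,A], logical=[A,o,F,C,D,E]
After op 6 (replace(2, 'b')): offset=5, physical=[o,b,C,D,E,A], logical=[A,o,b,C,D,E]
After op 7 (replace(1, 'j')): offset=5, physical=[j,b,C,D,E,A], logical=[A,j,b,C,D,E]
After op 8 (swap(0, 4)): offset=5, physical=[j,b,C,A,E,D], logical=[D,j,b,C,A,E]

Answer: D,j,b,C,A,E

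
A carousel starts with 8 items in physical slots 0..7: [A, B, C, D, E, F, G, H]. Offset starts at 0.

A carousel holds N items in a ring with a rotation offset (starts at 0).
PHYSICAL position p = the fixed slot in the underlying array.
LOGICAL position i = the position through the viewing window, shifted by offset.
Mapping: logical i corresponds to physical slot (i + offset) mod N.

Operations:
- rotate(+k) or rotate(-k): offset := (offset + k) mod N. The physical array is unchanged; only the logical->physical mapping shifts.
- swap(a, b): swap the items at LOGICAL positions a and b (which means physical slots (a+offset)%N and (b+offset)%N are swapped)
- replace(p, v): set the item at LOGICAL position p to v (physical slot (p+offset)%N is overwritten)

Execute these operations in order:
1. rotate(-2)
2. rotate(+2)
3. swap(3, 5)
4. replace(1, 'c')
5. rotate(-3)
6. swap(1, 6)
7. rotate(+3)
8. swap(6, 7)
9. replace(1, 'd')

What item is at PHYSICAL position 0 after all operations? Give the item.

Answer: A

Derivation:
After op 1 (rotate(-2)): offset=6, physical=[A,B,C,D,E,F,G,H], logical=[G,H,A,B,C,D,E,F]
After op 2 (rotate(+2)): offset=0, physical=[A,B,C,D,E,F,G,H], logical=[A,B,C,D,E,F,G,H]
After op 3 (swap(3, 5)): offset=0, physical=[A,B,C,F,E,D,G,H], logical=[A,B,C,F,E,D,G,H]
After op 4 (replace(1, 'c')): offset=0, physical=[A,c,C,F,E,D,G,H], logical=[A,c,C,F,E,D,G,H]
After op 5 (rotate(-3)): offset=5, physical=[A,c,C,F,E,D,G,H], logical=[D,G,H,A,c,C,F,E]
After op 6 (swap(1, 6)): offset=5, physical=[A,c,C,G,E,D,F,H], logical=[D,F,H,A,c,C,G,E]
After op 7 (rotate(+3)): offset=0, physical=[A,c,C,G,E,D,F,H], logical=[A,c,C,G,E,D,F,H]
After op 8 (swap(6, 7)): offset=0, physical=[A,c,C,G,E,D,H,F], logical=[A,c,C,G,E,D,H,F]
After op 9 (replace(1, 'd')): offset=0, physical=[A,d,C,G,E,D,H,F], logical=[A,d,C,G,E,D,H,F]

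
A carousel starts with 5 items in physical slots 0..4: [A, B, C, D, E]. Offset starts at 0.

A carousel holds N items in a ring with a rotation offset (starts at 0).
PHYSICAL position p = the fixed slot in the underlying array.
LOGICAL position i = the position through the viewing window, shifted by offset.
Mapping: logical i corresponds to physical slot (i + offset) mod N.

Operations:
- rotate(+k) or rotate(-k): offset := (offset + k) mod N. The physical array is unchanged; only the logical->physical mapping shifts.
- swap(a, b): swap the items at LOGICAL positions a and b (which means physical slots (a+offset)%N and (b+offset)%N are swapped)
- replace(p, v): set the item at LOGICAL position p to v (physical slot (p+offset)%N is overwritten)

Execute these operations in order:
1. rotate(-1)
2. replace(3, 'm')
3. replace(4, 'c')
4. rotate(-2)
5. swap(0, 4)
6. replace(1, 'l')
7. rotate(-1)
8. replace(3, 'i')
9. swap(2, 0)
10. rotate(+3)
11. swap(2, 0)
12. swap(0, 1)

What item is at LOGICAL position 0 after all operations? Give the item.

After op 1 (rotate(-1)): offset=4, physical=[A,B,C,D,E], logical=[E,A,B,C,D]
After op 2 (replace(3, 'm')): offset=4, physical=[A,B,m,D,E], logical=[E,A,B,m,D]
After op 3 (replace(4, 'c')): offset=4, physical=[A,B,m,c,E], logical=[E,A,B,m,c]
After op 4 (rotate(-2)): offset=2, physical=[A,B,m,c,E], logical=[m,c,E,A,B]
After op 5 (swap(0, 4)): offset=2, physical=[A,m,B,c,E], logical=[B,c,E,A,m]
After op 6 (replace(1, 'l')): offset=2, physical=[A,m,B,l,E], logical=[B,l,E,A,m]
After op 7 (rotate(-1)): offset=1, physical=[A,m,B,l,E], logical=[m,B,l,E,A]
After op 8 (replace(3, 'i')): offset=1, physical=[A,m,B,l,i], logical=[m,B,l,i,A]
After op 9 (swap(2, 0)): offset=1, physical=[A,l,B,m,i], logical=[l,B,m,i,A]
After op 10 (rotate(+3)): offset=4, physical=[A,l,B,m,i], logical=[i,A,l,B,m]
After op 11 (swap(2, 0)): offset=4, physical=[A,i,B,m,l], logical=[l,A,i,B,m]
After op 12 (swap(0, 1)): offset=4, physical=[l,i,B,m,A], logical=[A,l,i,B,m]

Answer: A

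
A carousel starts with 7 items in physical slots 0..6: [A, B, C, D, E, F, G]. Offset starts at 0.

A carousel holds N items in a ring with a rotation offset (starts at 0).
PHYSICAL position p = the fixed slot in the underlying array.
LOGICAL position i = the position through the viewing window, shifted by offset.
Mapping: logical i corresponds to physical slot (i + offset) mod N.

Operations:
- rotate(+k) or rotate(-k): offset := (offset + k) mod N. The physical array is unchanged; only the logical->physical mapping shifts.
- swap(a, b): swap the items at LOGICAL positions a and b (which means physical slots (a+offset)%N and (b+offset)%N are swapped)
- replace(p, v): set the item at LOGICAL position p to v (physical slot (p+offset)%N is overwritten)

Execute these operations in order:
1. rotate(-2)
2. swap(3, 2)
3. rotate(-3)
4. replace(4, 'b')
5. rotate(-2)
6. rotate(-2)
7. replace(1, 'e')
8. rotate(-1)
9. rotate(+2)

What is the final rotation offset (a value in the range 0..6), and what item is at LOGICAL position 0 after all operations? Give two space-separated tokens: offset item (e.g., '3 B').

After op 1 (rotate(-2)): offset=5, physical=[A,B,C,D,E,F,G], logical=[F,G,A,B,C,D,E]
After op 2 (swap(3, 2)): offset=5, physical=[B,A,C,D,E,F,G], logical=[F,G,B,A,C,D,E]
After op 3 (rotate(-3)): offset=2, physical=[B,A,C,D,E,F,G], logical=[C,D,E,F,G,B,A]
After op 4 (replace(4, 'b')): offset=2, physical=[B,A,C,D,E,F,b], logical=[C,D,E,F,b,B,A]
After op 5 (rotate(-2)): offset=0, physical=[B,A,C,D,E,F,b], logical=[B,A,C,D,E,F,b]
After op 6 (rotate(-2)): offset=5, physical=[B,A,C,D,E,F,b], logical=[F,b,B,A,C,D,E]
After op 7 (replace(1, 'e')): offset=5, physical=[B,A,C,D,E,F,e], logical=[F,e,B,A,C,D,E]
After op 8 (rotate(-1)): offset=4, physical=[B,A,C,D,E,F,e], logical=[E,F,e,B,A,C,D]
After op 9 (rotate(+2)): offset=6, physical=[B,A,C,D,E,F,e], logical=[e,B,A,C,D,E,F]

Answer: 6 e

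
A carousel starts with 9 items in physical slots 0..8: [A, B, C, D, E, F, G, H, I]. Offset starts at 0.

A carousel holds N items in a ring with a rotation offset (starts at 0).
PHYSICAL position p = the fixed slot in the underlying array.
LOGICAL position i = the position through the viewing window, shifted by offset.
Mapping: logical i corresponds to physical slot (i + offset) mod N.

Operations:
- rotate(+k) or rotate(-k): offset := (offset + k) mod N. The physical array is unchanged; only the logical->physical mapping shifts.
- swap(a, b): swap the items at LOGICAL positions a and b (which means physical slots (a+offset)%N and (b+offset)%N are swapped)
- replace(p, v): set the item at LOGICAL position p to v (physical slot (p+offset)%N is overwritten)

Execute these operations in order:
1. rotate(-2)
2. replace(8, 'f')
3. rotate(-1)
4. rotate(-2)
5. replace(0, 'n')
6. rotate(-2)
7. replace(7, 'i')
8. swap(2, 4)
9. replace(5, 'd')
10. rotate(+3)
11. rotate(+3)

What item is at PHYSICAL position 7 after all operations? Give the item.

After op 1 (rotate(-2)): offset=7, physical=[A,B,C,D,E,F,G,H,I], logical=[H,I,A,B,C,D,E,F,G]
After op 2 (replace(8, 'f')): offset=7, physical=[A,B,C,D,E,F,f,H,I], logical=[H,I,A,B,C,D,E,F,f]
After op 3 (rotate(-1)): offset=6, physical=[A,B,C,D,E,F,f,H,I], logical=[f,H,I,A,B,C,D,E,F]
After op 4 (rotate(-2)): offset=4, physical=[A,B,C,D,E,F,f,H,I], logical=[E,F,f,H,I,A,B,C,D]
After op 5 (replace(0, 'n')): offset=4, physical=[A,B,C,D,n,F,f,H,I], logical=[n,F,f,H,I,A,B,C,D]
After op 6 (rotate(-2)): offset=2, physical=[A,B,C,D,n,F,f,H,I], logical=[C,D,n,F,f,H,I,A,B]
After op 7 (replace(7, 'i')): offset=2, physical=[i,B,C,D,n,F,f,H,I], logical=[C,D,n,F,f,H,I,i,B]
After op 8 (swap(2, 4)): offset=2, physical=[i,B,C,D,f,F,n,H,I], logical=[C,D,f,F,n,H,I,i,B]
After op 9 (replace(5, 'd')): offset=2, physical=[i,B,C,D,f,F,n,d,I], logical=[C,D,f,F,n,d,I,i,B]
After op 10 (rotate(+3)): offset=5, physical=[i,B,C,D,f,F,n,d,I], logical=[F,n,d,I,i,B,C,D,f]
After op 11 (rotate(+3)): offset=8, physical=[i,B,C,D,f,F,n,d,I], logical=[I,i,B,C,D,f,F,n,d]

Answer: d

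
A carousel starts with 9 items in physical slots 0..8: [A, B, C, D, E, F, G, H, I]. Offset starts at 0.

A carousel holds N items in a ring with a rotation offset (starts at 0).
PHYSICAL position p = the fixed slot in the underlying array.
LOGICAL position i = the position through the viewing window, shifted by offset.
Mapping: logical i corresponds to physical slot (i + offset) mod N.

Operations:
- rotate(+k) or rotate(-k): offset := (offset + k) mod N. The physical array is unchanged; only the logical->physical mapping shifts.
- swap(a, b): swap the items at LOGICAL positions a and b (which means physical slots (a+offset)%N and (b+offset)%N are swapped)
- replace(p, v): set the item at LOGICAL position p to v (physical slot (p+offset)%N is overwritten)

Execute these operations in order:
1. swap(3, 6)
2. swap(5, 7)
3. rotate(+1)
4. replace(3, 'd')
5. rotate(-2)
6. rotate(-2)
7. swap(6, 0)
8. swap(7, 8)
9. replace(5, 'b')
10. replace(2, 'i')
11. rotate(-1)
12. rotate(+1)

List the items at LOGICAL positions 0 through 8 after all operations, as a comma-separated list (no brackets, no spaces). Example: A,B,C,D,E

After op 1 (swap(3, 6)): offset=0, physical=[A,B,C,G,E,F,D,H,I], logical=[A,B,C,G,E,F,D,H,I]
After op 2 (swap(5, 7)): offset=0, physical=[A,B,C,G,E,H,D,F,I], logical=[A,B,C,G,E,H,D,F,I]
After op 3 (rotate(+1)): offset=1, physical=[A,B,C,G,E,H,D,F,I], logical=[B,C,G,E,H,D,F,I,A]
After op 4 (replace(3, 'd')): offset=1, physical=[A,B,C,G,d,H,D,F,I], logical=[B,C,G,d,H,D,F,I,A]
After op 5 (rotate(-2)): offset=8, physical=[A,B,C,G,d,H,D,F,I], logical=[I,A,B,C,G,d,H,D,F]
After op 6 (rotate(-2)): offset=6, physical=[A,B,C,G,d,H,D,F,I], logical=[D,F,I,A,B,C,G,d,H]
After op 7 (swap(6, 0)): offset=6, physical=[A,B,C,D,d,H,G,F,I], logical=[G,F,I,A,B,C,D,d,H]
After op 8 (swap(7, 8)): offset=6, physical=[A,B,C,D,H,d,G,F,I], logical=[G,F,I,A,B,C,D,H,d]
After op 9 (replace(5, 'b')): offset=6, physical=[A,B,b,D,H,d,G,F,I], logical=[G,F,I,A,B,b,D,H,d]
After op 10 (replace(2, 'i')): offset=6, physical=[A,B,b,D,H,d,G,F,i], logical=[G,F,i,A,B,b,D,H,d]
After op 11 (rotate(-1)): offset=5, physical=[A,B,b,D,H,d,G,F,i], logical=[d,G,F,i,A,B,b,D,H]
After op 12 (rotate(+1)): offset=6, physical=[A,B,b,D,H,d,G,F,i], logical=[G,F,i,A,B,b,D,H,d]

Answer: G,F,i,A,B,b,D,H,d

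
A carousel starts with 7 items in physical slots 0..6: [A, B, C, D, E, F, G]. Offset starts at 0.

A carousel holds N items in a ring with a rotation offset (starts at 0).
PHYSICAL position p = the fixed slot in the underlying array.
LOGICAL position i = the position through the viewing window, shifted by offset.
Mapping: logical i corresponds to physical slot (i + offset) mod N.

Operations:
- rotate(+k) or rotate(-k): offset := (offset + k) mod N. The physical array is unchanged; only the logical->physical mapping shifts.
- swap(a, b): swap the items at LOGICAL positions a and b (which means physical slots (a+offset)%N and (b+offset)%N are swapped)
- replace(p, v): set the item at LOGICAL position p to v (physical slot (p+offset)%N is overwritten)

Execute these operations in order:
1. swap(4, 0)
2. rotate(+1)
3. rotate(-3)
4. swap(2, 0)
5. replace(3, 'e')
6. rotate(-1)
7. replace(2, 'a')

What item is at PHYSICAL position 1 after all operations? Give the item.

After op 1 (swap(4, 0)): offset=0, physical=[E,B,C,D,A,F,G], logical=[E,B,C,D,A,F,G]
After op 2 (rotate(+1)): offset=1, physical=[E,B,C,D,A,F,G], logical=[B,C,D,A,F,G,E]
After op 3 (rotate(-3)): offset=5, physical=[E,B,C,D,A,F,G], logical=[F,G,E,B,C,D,A]
After op 4 (swap(2, 0)): offset=5, physical=[F,B,C,D,A,E,G], logical=[E,G,F,B,C,D,A]
After op 5 (replace(3, 'e')): offset=5, physical=[F,e,C,D,A,E,G], logical=[E,G,F,e,C,D,A]
After op 6 (rotate(-1)): offset=4, physical=[F,e,C,D,A,E,G], logical=[A,E,G,F,e,C,D]
After op 7 (replace(2, 'a')): offset=4, physical=[F,e,C,D,A,E,a], logical=[A,E,a,F,e,C,D]

Answer: e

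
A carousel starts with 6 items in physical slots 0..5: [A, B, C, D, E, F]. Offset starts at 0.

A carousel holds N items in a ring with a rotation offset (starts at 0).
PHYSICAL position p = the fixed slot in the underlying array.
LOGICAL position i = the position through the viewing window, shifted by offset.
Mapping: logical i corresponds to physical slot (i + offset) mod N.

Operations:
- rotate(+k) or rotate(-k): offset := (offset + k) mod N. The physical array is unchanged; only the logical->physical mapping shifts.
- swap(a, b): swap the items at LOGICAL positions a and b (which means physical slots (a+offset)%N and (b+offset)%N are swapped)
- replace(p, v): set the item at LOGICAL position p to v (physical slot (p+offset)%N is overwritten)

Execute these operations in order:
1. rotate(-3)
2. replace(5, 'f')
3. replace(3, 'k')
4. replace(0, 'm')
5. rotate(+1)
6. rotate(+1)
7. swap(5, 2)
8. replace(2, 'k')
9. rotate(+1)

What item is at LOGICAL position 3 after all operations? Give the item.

After op 1 (rotate(-3)): offset=3, physical=[A,B,C,D,E,F], logical=[D,E,F,A,B,C]
After op 2 (replace(5, 'f')): offset=3, physical=[A,B,f,D,E,F], logical=[D,E,F,A,B,f]
After op 3 (replace(3, 'k')): offset=3, physical=[k,B,f,D,E,F], logical=[D,E,F,k,B,f]
After op 4 (replace(0, 'm')): offset=3, physical=[k,B,f,m,E,F], logical=[m,E,F,k,B,f]
After op 5 (rotate(+1)): offset=4, physical=[k,B,f,m,E,F], logical=[E,F,k,B,f,m]
After op 6 (rotate(+1)): offset=5, physical=[k,B,f,m,E,F], logical=[F,k,B,f,m,E]
After op 7 (swap(5, 2)): offset=5, physical=[k,E,f,m,B,F], logical=[F,k,E,f,m,B]
After op 8 (replace(2, 'k')): offset=5, physical=[k,k,f,m,B,F], logical=[F,k,k,f,m,B]
After op 9 (rotate(+1)): offset=0, physical=[k,k,f,m,B,F], logical=[k,k,f,m,B,F]

Answer: m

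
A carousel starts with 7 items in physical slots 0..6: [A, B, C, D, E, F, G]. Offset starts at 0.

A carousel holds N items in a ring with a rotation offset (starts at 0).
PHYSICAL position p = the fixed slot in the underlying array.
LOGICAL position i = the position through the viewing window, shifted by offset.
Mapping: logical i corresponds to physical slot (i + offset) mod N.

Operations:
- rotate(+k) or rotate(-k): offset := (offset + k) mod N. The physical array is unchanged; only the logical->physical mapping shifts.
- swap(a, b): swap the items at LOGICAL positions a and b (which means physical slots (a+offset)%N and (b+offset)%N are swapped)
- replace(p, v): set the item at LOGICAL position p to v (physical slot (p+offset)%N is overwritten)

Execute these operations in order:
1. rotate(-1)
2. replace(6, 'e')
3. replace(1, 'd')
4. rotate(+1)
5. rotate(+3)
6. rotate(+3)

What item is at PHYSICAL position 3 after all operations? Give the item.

Answer: D

Derivation:
After op 1 (rotate(-1)): offset=6, physical=[A,B,C,D,E,F,G], logical=[G,A,B,C,D,E,F]
After op 2 (replace(6, 'e')): offset=6, physical=[A,B,C,D,E,e,G], logical=[G,A,B,C,D,E,e]
After op 3 (replace(1, 'd')): offset=6, physical=[d,B,C,D,E,e,G], logical=[G,d,B,C,D,E,e]
After op 4 (rotate(+1)): offset=0, physical=[d,B,C,D,E,e,G], logical=[d,B,C,D,E,e,G]
After op 5 (rotate(+3)): offset=3, physical=[d,B,C,D,E,e,G], logical=[D,E,e,G,d,B,C]
After op 6 (rotate(+3)): offset=6, physical=[d,B,C,D,E,e,G], logical=[G,d,B,C,D,E,e]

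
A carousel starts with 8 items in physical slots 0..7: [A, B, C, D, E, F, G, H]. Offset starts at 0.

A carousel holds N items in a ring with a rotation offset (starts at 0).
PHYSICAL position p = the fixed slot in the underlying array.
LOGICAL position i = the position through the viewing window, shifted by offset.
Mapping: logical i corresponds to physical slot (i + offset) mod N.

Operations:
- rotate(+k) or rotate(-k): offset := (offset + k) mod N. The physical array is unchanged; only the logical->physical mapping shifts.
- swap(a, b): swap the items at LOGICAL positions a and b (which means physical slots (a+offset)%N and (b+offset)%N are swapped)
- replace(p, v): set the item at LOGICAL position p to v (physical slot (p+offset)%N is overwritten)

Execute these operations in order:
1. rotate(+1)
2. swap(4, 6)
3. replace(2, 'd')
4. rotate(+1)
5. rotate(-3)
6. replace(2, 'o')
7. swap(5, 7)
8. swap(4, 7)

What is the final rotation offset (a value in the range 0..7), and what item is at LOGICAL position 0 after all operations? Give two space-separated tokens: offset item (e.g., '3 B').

Answer: 7 F

Derivation:
After op 1 (rotate(+1)): offset=1, physical=[A,B,C,D,E,F,G,H], logical=[B,C,D,E,F,G,H,A]
After op 2 (swap(4, 6)): offset=1, physical=[A,B,C,D,E,H,G,F], logical=[B,C,D,E,H,G,F,A]
After op 3 (replace(2, 'd')): offset=1, physical=[A,B,C,d,E,H,G,F], logical=[B,C,d,E,H,G,F,A]
After op 4 (rotate(+1)): offset=2, physical=[A,B,C,d,E,H,G,F], logical=[C,d,E,H,G,F,A,B]
After op 5 (rotate(-3)): offset=7, physical=[A,B,C,d,E,H,G,F], logical=[F,A,B,C,d,E,H,G]
After op 6 (replace(2, 'o')): offset=7, physical=[A,o,C,d,E,H,G,F], logical=[F,A,o,C,d,E,H,G]
After op 7 (swap(5, 7)): offset=7, physical=[A,o,C,d,G,H,E,F], logical=[F,A,o,C,d,G,H,E]
After op 8 (swap(4, 7)): offset=7, physical=[A,o,C,E,G,H,d,F], logical=[F,A,o,C,E,G,H,d]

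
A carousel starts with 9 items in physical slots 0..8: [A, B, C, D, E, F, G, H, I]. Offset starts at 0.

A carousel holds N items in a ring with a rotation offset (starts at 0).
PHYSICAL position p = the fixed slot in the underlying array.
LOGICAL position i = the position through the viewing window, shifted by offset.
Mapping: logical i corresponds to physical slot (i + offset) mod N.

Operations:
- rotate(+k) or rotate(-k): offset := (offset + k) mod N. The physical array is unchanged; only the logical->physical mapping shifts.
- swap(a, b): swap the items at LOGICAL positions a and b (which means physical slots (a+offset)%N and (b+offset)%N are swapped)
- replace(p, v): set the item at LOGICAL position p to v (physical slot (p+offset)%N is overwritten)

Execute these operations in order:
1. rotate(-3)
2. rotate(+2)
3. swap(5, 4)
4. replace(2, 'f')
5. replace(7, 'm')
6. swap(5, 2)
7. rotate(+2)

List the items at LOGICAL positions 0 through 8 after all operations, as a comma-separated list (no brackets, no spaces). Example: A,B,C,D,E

After op 1 (rotate(-3)): offset=6, physical=[A,B,C,D,E,F,G,H,I], logical=[G,H,I,A,B,C,D,E,F]
After op 2 (rotate(+2)): offset=8, physical=[A,B,C,D,E,F,G,H,I], logical=[I,A,B,C,D,E,F,G,H]
After op 3 (swap(5, 4)): offset=8, physical=[A,B,C,E,D,F,G,H,I], logical=[I,A,B,C,E,D,F,G,H]
After op 4 (replace(2, 'f')): offset=8, physical=[A,f,C,E,D,F,G,H,I], logical=[I,A,f,C,E,D,F,G,H]
After op 5 (replace(7, 'm')): offset=8, physical=[A,f,C,E,D,F,m,H,I], logical=[I,A,f,C,E,D,F,m,H]
After op 6 (swap(5, 2)): offset=8, physical=[A,D,C,E,f,F,m,H,I], logical=[I,A,D,C,E,f,F,m,H]
After op 7 (rotate(+2)): offset=1, physical=[A,D,C,E,f,F,m,H,I], logical=[D,C,E,f,F,m,H,I,A]

Answer: D,C,E,f,F,m,H,I,A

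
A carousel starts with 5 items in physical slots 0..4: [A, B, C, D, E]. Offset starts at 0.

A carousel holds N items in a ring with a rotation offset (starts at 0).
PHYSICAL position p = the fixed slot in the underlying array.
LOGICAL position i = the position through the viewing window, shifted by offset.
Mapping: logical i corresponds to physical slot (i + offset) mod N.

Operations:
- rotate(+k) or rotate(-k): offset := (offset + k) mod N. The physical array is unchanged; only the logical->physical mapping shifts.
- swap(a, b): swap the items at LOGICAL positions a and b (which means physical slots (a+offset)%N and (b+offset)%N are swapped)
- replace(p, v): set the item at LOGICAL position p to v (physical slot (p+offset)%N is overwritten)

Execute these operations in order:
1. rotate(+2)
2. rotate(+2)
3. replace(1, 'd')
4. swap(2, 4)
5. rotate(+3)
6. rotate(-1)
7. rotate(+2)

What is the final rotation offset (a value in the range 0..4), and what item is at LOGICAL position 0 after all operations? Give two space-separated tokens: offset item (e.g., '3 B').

After op 1 (rotate(+2)): offset=2, physical=[A,B,C,D,E], logical=[C,D,E,A,B]
After op 2 (rotate(+2)): offset=4, physical=[A,B,C,D,E], logical=[E,A,B,C,D]
After op 3 (replace(1, 'd')): offset=4, physical=[d,B,C,D,E], logical=[E,d,B,C,D]
After op 4 (swap(2, 4)): offset=4, physical=[d,D,C,B,E], logical=[E,d,D,C,B]
After op 5 (rotate(+3)): offset=2, physical=[d,D,C,B,E], logical=[C,B,E,d,D]
After op 6 (rotate(-1)): offset=1, physical=[d,D,C,B,E], logical=[D,C,B,E,d]
After op 7 (rotate(+2)): offset=3, physical=[d,D,C,B,E], logical=[B,E,d,D,C]

Answer: 3 B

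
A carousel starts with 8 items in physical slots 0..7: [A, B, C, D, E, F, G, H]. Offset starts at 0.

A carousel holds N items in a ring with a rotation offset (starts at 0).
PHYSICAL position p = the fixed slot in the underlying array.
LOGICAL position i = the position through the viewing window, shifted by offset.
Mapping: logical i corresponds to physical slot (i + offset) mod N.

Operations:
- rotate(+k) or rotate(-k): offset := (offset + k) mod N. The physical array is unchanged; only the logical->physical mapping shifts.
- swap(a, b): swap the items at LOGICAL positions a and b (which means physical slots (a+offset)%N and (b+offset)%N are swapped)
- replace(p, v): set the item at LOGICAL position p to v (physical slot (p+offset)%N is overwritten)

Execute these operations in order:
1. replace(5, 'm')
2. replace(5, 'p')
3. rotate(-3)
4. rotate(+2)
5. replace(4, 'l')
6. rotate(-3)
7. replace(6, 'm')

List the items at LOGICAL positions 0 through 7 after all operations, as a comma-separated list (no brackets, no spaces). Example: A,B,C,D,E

Answer: E,p,G,H,A,B,m,l

Derivation:
After op 1 (replace(5, 'm')): offset=0, physical=[A,B,C,D,E,m,G,H], logical=[A,B,C,D,E,m,G,H]
After op 2 (replace(5, 'p')): offset=0, physical=[A,B,C,D,E,p,G,H], logical=[A,B,C,D,E,p,G,H]
After op 3 (rotate(-3)): offset=5, physical=[A,B,C,D,E,p,G,H], logical=[p,G,H,A,B,C,D,E]
After op 4 (rotate(+2)): offset=7, physical=[A,B,C,D,E,p,G,H], logical=[H,A,B,C,D,E,p,G]
After op 5 (replace(4, 'l')): offset=7, physical=[A,B,C,l,E,p,G,H], logical=[H,A,B,C,l,E,p,G]
After op 6 (rotate(-3)): offset=4, physical=[A,B,C,l,E,p,G,H], logical=[E,p,G,H,A,B,C,l]
After op 7 (replace(6, 'm')): offset=4, physical=[A,B,m,l,E,p,G,H], logical=[E,p,G,H,A,B,m,l]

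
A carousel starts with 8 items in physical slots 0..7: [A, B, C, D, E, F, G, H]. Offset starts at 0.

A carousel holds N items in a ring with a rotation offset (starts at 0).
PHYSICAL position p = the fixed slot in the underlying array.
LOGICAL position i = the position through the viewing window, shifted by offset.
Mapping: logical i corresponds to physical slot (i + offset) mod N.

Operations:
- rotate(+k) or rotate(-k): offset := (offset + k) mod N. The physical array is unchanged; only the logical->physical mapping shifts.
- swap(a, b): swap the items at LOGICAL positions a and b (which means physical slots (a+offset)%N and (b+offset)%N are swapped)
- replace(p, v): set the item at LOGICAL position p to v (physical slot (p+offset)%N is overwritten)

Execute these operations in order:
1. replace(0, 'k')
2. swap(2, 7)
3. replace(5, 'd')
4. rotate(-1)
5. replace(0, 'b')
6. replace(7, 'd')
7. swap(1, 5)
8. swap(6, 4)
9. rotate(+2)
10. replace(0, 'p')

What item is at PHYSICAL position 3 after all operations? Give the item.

After op 1 (replace(0, 'k')): offset=0, physical=[k,B,C,D,E,F,G,H], logical=[k,B,C,D,E,F,G,H]
After op 2 (swap(2, 7)): offset=0, physical=[k,B,H,D,E,F,G,C], logical=[k,B,H,D,E,F,G,C]
After op 3 (replace(5, 'd')): offset=0, physical=[k,B,H,D,E,d,G,C], logical=[k,B,H,D,E,d,G,C]
After op 4 (rotate(-1)): offset=7, physical=[k,B,H,D,E,d,G,C], logical=[C,k,B,H,D,E,d,G]
After op 5 (replace(0, 'b')): offset=7, physical=[k,B,H,D,E,d,G,b], logical=[b,k,B,H,D,E,d,G]
After op 6 (replace(7, 'd')): offset=7, physical=[k,B,H,D,E,d,d,b], logical=[b,k,B,H,D,E,d,d]
After op 7 (swap(1, 5)): offset=7, physical=[E,B,H,D,k,d,d,b], logical=[b,E,B,H,D,k,d,d]
After op 8 (swap(6, 4)): offset=7, physical=[E,B,H,d,k,D,d,b], logical=[b,E,B,H,d,k,D,d]
After op 9 (rotate(+2)): offset=1, physical=[E,B,H,d,k,D,d,b], logical=[B,H,d,k,D,d,b,E]
After op 10 (replace(0, 'p')): offset=1, physical=[E,p,H,d,k,D,d,b], logical=[p,H,d,k,D,d,b,E]

Answer: d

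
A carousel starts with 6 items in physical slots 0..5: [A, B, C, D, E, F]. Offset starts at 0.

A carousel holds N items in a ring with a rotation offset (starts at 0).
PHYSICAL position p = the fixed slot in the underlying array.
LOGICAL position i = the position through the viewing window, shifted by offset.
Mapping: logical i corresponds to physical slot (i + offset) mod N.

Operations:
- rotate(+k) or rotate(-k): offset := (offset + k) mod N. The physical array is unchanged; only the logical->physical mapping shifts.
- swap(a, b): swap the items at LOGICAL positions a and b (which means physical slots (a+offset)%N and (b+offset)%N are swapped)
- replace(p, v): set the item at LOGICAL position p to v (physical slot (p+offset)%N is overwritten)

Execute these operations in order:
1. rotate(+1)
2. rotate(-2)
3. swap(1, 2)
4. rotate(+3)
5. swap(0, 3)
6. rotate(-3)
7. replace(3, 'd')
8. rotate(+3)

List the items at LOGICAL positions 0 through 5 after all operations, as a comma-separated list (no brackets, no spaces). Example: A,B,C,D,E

Answer: d,D,E,C,B,A

Derivation:
After op 1 (rotate(+1)): offset=1, physical=[A,B,C,D,E,F], logical=[B,C,D,E,F,A]
After op 2 (rotate(-2)): offset=5, physical=[A,B,C,D,E,F], logical=[F,A,B,C,D,E]
After op 3 (swap(1, 2)): offset=5, physical=[B,A,C,D,E,F], logical=[F,B,A,C,D,E]
After op 4 (rotate(+3)): offset=2, physical=[B,A,C,D,E,F], logical=[C,D,E,F,B,A]
After op 5 (swap(0, 3)): offset=2, physical=[B,A,F,D,E,C], logical=[F,D,E,C,B,A]
After op 6 (rotate(-3)): offset=5, physical=[B,A,F,D,E,C], logical=[C,B,A,F,D,E]
After op 7 (replace(3, 'd')): offset=5, physical=[B,A,d,D,E,C], logical=[C,B,A,d,D,E]
After op 8 (rotate(+3)): offset=2, physical=[B,A,d,D,E,C], logical=[d,D,E,C,B,A]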